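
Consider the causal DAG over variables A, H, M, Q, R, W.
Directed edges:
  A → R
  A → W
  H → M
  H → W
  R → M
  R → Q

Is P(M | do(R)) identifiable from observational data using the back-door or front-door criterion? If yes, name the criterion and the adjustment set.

P(M|do(R)): backdoor, adjust for ∅.

desc(R)\{R}={M,Q}; candidates ⊆ {A,H,W}.
∅: R⊥M given ∅ in G with R→· removed — back-door holds.
P(M|do(R)) = P(M|R) — no adjustment needed.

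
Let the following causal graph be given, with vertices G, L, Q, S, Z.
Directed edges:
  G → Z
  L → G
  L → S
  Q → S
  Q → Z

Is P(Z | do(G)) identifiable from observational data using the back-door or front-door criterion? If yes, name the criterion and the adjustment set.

P(Z|do(G)): backdoor, adjust for ∅.

desc(G)\{G}={Z}; candidates ⊆ {L,Q,S}.
∅: G⊥Z given ∅ in G with G→· removed — back-door holds.
P(Z|do(G)) = P(Z|G) — no adjustment needed.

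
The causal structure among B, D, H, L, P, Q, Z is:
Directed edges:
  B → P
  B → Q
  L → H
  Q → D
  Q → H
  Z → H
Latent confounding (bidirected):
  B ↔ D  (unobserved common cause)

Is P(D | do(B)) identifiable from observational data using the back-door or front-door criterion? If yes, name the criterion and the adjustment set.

P(D|do(B)): frontdoor, adjust for {Q}.

desc(B)\{B}={D,H,P,Q}; candidates ⊆ {L,Z}.
B↔D: latent back-door arc(s) into B.
size 0: {}; under {} B still reaches {D} ∋ D.
size 1: {L}, {Z}; under {L} B still reaches {D} ∋ D.
size 2: {L,Z}; under {L,Z} B still reaches {D} ∋ D.
B↔D cannot be blocked by any observed set — no back-door set.
{Q}: (i) intercepts every directed B→D path; (ii) no back-door B→{Q}; (iii) {B} blocks every back-door {Q}→D. Front-door holds.
P(D|do(B)) = Σ_{Q} P(Q|B) Σ_{B'} P(D|Q,B')P(B').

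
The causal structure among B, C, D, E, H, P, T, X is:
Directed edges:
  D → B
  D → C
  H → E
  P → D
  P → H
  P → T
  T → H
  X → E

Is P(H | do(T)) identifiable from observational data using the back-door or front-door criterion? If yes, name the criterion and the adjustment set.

desc(T)\{T}={E,H}; candidates ⊆ {B,C,D,P,X}.
size 0: {}; under {} T still reaches {B,C,D,E,H,P} ∋ H.
{P}: T⊥H given {P} in G with T→· removed — back-door holds.
P(H|do(T)) = Σ_{P} P(H|T,P)·P(P).

P(H|do(T)): backdoor, adjust for {P}.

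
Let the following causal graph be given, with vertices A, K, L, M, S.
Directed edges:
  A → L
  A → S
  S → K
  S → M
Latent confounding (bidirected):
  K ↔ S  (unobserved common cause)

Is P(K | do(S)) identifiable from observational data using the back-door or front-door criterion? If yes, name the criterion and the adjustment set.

desc(S)\{S}={K,M}; candidates ⊆ {A,L}.
S↔K: latent back-door arc(s) into S.
size 0: {}; under {} S still reaches {A,K,L} ∋ K.
size 1: {A}, {L}; under {A} S still reaches {K} ∋ K.
size 2: {A,L}; under {A,L} S still reaches {K} ∋ K.
S↔K cannot be blocked by any observed set — no back-door set.
No mediator lies on a directed S→…→K path.
Neither criterion identifies P(K|do(S)) in this graph.

P(K|do(S)): not identifiable (no BD/FD set).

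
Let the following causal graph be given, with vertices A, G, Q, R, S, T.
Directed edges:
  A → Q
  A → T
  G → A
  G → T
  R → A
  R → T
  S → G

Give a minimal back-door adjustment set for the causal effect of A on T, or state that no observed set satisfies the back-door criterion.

desc(A)\{A}={Q,T}; candidates ⊆ {G,R,S}.
size 0: {}; under {} A still reaches {G,R,S,T} ∋ T.
size 1: {G}, {R}, {S}; under {G} A still reaches {R,T} ∋ T.
{G,R}: A⊥T given {G,R} in G with A→· removed — back-door holds.

A→T: minimal back-door set {G, R}.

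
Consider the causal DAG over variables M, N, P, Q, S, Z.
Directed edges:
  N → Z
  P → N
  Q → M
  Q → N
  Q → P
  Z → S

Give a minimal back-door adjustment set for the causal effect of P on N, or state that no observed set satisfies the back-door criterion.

P→N: minimal back-door set {Q}.

desc(P)\{P}={N,S,Z}; candidates ⊆ {M,Q}.
size 0: {}; under {} P still reaches {M,N,Q,S,Z} ∋ N.
{Q}: P⊥N given {Q} in G with P→· removed — back-door holds.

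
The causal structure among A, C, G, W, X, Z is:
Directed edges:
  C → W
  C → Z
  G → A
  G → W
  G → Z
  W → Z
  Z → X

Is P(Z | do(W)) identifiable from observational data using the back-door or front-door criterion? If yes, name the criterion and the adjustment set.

desc(W)\{W}={X,Z}; candidates ⊆ {A,C,G}.
size 0: {}; under {} W still reaches {A,C,G,X,Z} ∋ Z.
size 1: {A}, {C}, {G}; under {A} W still reaches {C,G,X,Z} ∋ Z.
{C,G}: W⊥Z given {C,G} in G with W→· removed — back-door holds.
P(Z|do(W)) = Σ_{C,G} P(Z|W,C,G)·P(C,G).

P(Z|do(W)): backdoor, adjust for {C, G}.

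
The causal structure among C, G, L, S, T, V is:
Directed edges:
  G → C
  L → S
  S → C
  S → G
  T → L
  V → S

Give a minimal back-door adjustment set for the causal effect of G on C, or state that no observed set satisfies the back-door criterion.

G→C: minimal back-door set {S}.

desc(G)\{G}={C}; candidates ⊆ {L,S,T,V}.
size 0: {}; under {} G still reaches {C,L,S,T,V} ∋ C.
{S}: G⊥C given {S} in G with G→· removed — back-door holds.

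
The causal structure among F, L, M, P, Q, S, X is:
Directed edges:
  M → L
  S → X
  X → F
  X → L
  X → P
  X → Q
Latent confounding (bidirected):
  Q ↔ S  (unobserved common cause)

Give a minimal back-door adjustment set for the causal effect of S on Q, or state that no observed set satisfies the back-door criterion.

desc(S)\{S}={F,L,P,Q,X}; candidates ⊆ {M}.
S↔Q: latent back-door arc(s) into S.
size 0: {}; under {} S still reaches {Q} ∋ Q.
size 1: {M}; under {M} S still reaches {Q} ∋ Q.
S↔Q cannot be blocked by any observed set — no back-door set.

S→Q: no observed back-door set.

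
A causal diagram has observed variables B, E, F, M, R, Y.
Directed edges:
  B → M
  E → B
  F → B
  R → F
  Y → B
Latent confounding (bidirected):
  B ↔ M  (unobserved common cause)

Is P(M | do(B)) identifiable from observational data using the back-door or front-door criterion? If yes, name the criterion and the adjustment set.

desc(B)\{B}={M}; candidates ⊆ {E,F,R,Y}.
B↔M: latent back-door arc(s) into B.
size 0: {}; under {} B still reaches {E,F,M,R,Y} ∋ M.
size 1: {E}, {F}, {R} …(+1); under {E} B still reaches {F,M,R,Y} ∋ M.
size 2: {E,F}, {E,R}, {E,Y} …(+3); under {E,F} B still reaches {M,Y} ∋ M.
B↔M cannot be blocked by any observed set — no back-door set.
No mediator lies on a directed B→…→M path.
Neither criterion identifies P(M|do(B)) in this graph.

P(M|do(B)): not identifiable (no BD/FD set).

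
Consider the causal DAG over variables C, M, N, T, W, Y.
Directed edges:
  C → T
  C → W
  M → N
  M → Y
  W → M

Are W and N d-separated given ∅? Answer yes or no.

No — W and N are d-connected given ∅.

Bayes-Ball from W | ∅ reaches {C,M,N,T,Y}.
N ∈ reach(W|∅) ⇒ W ⊥̸ N | ∅.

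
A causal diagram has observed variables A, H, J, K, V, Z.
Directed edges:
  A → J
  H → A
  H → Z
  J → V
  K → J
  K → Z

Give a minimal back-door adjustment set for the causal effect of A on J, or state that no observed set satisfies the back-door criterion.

A→J: minimal back-door set ∅.

desc(A)\{A}={J,V}; candidates ⊆ {H,K,Z}.
∅: A⊥J given ∅ in G with A→· removed — back-door holds.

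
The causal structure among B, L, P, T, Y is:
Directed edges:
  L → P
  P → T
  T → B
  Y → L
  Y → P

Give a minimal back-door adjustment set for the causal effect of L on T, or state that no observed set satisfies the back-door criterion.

L→T: minimal back-door set {Y}.

desc(L)\{L}={B,P,T}; candidates ⊆ {Y}.
size 0: {}; under {} L still reaches {B,P,T,Y} ∋ T.
{Y}: L⊥T given {Y} in G with L→· removed — back-door holds.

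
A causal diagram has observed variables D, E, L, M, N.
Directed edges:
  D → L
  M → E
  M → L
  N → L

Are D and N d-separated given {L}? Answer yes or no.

No — D and N are d-connected given {L}.

Bayes-Ball from D | {L} reaches {E,M,N}.
N ∈ reach(D|{L}) ⇒ D ⊥̸ N | {L}.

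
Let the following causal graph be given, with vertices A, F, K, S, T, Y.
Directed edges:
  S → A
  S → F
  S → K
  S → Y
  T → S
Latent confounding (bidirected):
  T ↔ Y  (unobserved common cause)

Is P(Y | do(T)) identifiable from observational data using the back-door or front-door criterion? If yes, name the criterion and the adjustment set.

P(Y|do(T)): frontdoor, adjust for {S}.

desc(T)\{T}={A,F,K,S,Y}; candidates ⊆ {—}.
T↔Y: latent back-door arc(s) into T.
size 0: {}; under {} T still reaches {Y} ∋ Y.
T↔Y cannot be blocked by any observed set — no back-door set.
{S}: (i) intercepts every directed T→Y path; (ii) no back-door T→{S}; (iii) {T} blocks every back-door {S}→Y. Front-door holds.
P(Y|do(T)) = Σ_{S} P(S|T) Σ_{T'} P(Y|S,T')P(T').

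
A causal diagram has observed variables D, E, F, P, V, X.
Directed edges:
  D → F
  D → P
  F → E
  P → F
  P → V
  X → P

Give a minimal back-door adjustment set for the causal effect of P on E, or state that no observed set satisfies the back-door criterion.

P→E: minimal back-door set {D}.

desc(P)\{P}={E,F,V}; candidates ⊆ {D,X}.
size 0: {}; under {} P still reaches {D,E,F,X} ∋ E.
{D}: P⊥E given {D} in G with P→· removed — back-door holds.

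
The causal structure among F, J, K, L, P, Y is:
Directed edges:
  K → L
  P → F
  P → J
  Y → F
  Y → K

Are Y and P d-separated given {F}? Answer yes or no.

No — Y and P are d-connected given {F}.

Bayes-Ball from Y | {F} reaches {J,K,L,P}.
P ∈ reach(Y|{F}) ⇒ Y ⊥̸ P | {F}.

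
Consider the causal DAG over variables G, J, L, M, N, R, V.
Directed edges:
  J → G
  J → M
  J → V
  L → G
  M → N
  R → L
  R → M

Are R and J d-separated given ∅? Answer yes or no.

Yes — R ⊥ J | ∅.

Bayes-Ball from R | ∅ reaches {G,L,M,N}.
J ∉ reach(R|∅) ⇒ R ⊥ J | ∅.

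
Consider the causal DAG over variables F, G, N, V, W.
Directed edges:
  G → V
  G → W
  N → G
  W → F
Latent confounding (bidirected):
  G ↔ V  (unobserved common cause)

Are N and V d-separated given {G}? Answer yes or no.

Bayes-Ball from N | {G} reaches {V}.
V ∈ reach(N|{G}) ⇒ N ⊥̸ V | {G}.

No — N and V are d-connected given {G}.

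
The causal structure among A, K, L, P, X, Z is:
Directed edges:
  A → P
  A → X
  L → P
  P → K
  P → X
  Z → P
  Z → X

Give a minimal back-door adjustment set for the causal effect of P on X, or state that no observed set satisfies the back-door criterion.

P→X: minimal back-door set {A, Z}.

desc(P)\{P}={K,X}; candidates ⊆ {A,L,Z}.
size 0: {}; under {} P still reaches {A,L,X,Z} ∋ X.
size 1: {A}, {L}, {Z}; under {A} P still reaches {L,X,Z} ∋ X.
{A,Z}: P⊥X given {A,Z} in G with P→· removed — back-door holds.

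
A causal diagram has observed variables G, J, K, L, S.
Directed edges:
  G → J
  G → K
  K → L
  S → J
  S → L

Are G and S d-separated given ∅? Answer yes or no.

Yes — G ⊥ S | ∅.

Bayes-Ball from G | ∅ reaches {J,K,L}.
S ∉ reach(G|∅) ⇒ G ⊥ S | ∅.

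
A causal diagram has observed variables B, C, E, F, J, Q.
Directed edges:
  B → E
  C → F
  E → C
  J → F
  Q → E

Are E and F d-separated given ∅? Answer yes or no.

Bayes-Ball from E | ∅ reaches {B,C,F,Q}.
F ∈ reach(E|∅) ⇒ E ⊥̸ F | ∅.

No — E and F are d-connected given ∅.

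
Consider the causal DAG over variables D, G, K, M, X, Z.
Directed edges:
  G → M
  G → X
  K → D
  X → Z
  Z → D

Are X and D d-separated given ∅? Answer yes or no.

Bayes-Ball from X | ∅ reaches {D,G,M,Z}.
D ∈ reach(X|∅) ⇒ X ⊥̸ D | ∅.

No — X and D are d-connected given ∅.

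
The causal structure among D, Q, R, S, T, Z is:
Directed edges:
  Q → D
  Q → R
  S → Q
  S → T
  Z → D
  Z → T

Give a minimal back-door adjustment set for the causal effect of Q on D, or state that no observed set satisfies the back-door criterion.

desc(Q)\{Q}={D,R}; candidates ⊆ {S,T,Z}.
∅: Q⊥D given ∅ in G with Q→· removed — back-door holds.

Q→D: minimal back-door set ∅.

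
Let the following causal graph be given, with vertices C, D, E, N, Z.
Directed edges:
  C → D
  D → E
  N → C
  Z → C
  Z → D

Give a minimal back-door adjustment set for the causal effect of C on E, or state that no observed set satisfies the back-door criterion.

desc(C)\{C}={D,E}; candidates ⊆ {N,Z}.
size 0: {}; under {} C still reaches {D,E,N,Z} ∋ E.
{Z}: C⊥E given {Z} in G with C→· removed — back-door holds.

C→E: minimal back-door set {Z}.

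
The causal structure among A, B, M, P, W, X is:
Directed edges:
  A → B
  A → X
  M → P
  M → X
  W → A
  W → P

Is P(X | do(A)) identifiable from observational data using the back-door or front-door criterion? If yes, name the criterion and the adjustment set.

P(X|do(A)): backdoor, adjust for ∅.

desc(A)\{A}={B,X}; candidates ⊆ {M,P,W}.
∅: A⊥X given ∅ in G with A→· removed — back-door holds.
P(X|do(A)) = P(X|A) — no adjustment needed.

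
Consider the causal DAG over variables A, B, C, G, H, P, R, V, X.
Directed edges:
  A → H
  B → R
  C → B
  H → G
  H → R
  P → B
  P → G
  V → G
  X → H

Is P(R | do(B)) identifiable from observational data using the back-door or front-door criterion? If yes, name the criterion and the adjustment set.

P(R|do(B)): backdoor, adjust for ∅.

desc(B)\{B}={R}; candidates ⊆ {A,C,G,H,P,V,X}.
∅: B⊥R given ∅ in G with B→· removed — back-door holds.
P(R|do(B)) = P(R|B) — no adjustment needed.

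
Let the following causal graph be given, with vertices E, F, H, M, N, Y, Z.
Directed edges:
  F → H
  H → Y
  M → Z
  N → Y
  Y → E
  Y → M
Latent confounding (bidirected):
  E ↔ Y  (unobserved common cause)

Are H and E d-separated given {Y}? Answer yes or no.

No — H and E are d-connected given {Y}.

Bayes-Ball from H | {Y} reaches {E,F,N}.
E ∈ reach(H|{Y}) ⇒ H ⊥̸ E | {Y}.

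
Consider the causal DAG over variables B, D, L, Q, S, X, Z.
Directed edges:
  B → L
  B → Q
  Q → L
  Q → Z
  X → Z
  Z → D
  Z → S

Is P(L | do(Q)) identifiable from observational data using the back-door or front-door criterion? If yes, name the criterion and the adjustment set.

P(L|do(Q)): backdoor, adjust for {B}.

desc(Q)\{Q}={D,L,S,Z}; candidates ⊆ {B,X}.
size 0: {}; under {} Q still reaches {B,L} ∋ L.
{B}: Q⊥L given {B} in G with Q→· removed — back-door holds.
P(L|do(Q)) = Σ_{B} P(L|Q,B)·P(B).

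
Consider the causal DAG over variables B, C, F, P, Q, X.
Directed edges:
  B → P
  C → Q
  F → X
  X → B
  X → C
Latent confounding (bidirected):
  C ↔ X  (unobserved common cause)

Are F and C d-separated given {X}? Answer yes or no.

No — F and C are d-connected given {X}.

Bayes-Ball from F | {X} reaches {C,Q}.
C ∈ reach(F|{X}) ⇒ F ⊥̸ C | {X}.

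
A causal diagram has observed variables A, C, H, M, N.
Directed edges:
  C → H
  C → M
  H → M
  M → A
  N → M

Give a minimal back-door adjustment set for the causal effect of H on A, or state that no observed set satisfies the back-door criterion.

H→A: minimal back-door set {C}.

desc(H)\{H}={A,M}; candidates ⊆ {C,N}.
size 0: {}; under {} H still reaches {A,C,M} ∋ A.
{C}: H⊥A given {C} in G with H→· removed — back-door holds.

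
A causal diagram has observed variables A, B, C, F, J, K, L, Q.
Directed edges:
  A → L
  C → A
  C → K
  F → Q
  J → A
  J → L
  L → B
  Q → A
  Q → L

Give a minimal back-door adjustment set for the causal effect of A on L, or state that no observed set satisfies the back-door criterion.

desc(A)\{A}={B,L}; candidates ⊆ {C,F,J,K,Q}.
size 0: {}; under {} A still reaches {B,C,F,J,K,L,Q} ∋ L.
size 1: {C}, {F}, {J} …(+2); under {C} A still reaches {B,F,J,L,Q} ∋ L.
{J,Q}: A⊥L given {J,Q} in G with A→· removed — back-door holds.

A→L: minimal back-door set {J, Q}.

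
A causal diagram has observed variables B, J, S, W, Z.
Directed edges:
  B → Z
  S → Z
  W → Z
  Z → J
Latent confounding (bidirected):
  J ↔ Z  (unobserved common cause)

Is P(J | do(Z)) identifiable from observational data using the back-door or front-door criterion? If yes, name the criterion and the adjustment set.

desc(Z)\{Z}={J}; candidates ⊆ {B,S,W}.
Z↔J: latent back-door arc(s) into Z.
size 0: {}; under {} Z still reaches {B,J,S,W} ∋ J.
size 1: {B}, {S}, {W}; under {B} Z still reaches {J,S,W} ∋ J.
size 2: {B,S}, {B,W}, {S,W}; under {B,S} Z still reaches {J,W} ∋ J.
Z↔J cannot be blocked by any observed set — no back-door set.
No mediator lies on a directed Z→…→J path.
Neither criterion identifies P(J|do(Z)) in this graph.

P(J|do(Z)): not identifiable (no BD/FD set).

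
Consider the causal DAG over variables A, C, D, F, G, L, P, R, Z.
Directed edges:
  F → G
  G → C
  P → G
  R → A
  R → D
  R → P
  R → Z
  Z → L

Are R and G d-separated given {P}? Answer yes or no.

Bayes-Ball from R | {P} reaches {A,D,L,Z}.
G ∉ reach(R|{P}) ⇒ R ⊥ G | {P}.

Yes — R ⊥ G | {P}.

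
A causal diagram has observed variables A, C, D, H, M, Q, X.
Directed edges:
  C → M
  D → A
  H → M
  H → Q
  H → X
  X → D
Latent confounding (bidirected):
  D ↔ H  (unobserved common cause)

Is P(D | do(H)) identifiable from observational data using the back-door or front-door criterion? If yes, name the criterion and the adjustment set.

P(D|do(H)): frontdoor, adjust for {X}.

desc(H)\{H}={A,D,M,Q,X}; candidates ⊆ {C}.
H↔D: latent back-door arc(s) into H.
size 0: {}; under {} H still reaches {A,D} ∋ D.
size 1: {C}; under {C} H still reaches {A,D} ∋ D.
H↔D cannot be blocked by any observed set — no back-door set.
{X}: (i) intercepts every directed H→D path; (ii) no back-door H→{X}; (iii) {H} blocks every back-door {X}→D. Front-door holds.
P(D|do(H)) = Σ_{X} P(X|H) Σ_{H'} P(D|X,H')P(H').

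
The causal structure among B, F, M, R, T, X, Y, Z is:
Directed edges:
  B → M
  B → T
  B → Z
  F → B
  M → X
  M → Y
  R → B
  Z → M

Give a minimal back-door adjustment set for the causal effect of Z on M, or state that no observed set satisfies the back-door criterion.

desc(Z)\{Z}={M,X,Y}; candidates ⊆ {B,F,R,T}.
size 0: {}; under {} Z still reaches {B,F,M,R,T,X,Y} ∋ M.
{B}: Z⊥M given {B} in G with Z→· removed — back-door holds.

Z→M: minimal back-door set {B}.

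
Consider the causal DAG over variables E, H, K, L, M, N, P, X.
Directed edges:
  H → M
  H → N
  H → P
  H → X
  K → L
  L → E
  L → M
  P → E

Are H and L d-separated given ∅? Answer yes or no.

Bayes-Ball from H | ∅ reaches {E,M,N,P,X}.
L ∉ reach(H|∅) ⇒ H ⊥ L | ∅.

Yes — H ⊥ L | ∅.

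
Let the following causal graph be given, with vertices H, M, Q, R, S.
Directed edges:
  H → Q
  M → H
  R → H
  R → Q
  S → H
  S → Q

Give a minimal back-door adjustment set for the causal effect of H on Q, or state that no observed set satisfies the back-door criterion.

desc(H)\{H}={Q}; candidates ⊆ {M,R,S}.
size 0: {}; under {} H still reaches {M,Q,R,S} ∋ Q.
size 1: {M}, {R}, {S}; under {M} H still reaches {Q,R,S} ∋ Q.
{R,S}: H⊥Q given {R,S} in G with H→· removed — back-door holds.

H→Q: minimal back-door set {R, S}.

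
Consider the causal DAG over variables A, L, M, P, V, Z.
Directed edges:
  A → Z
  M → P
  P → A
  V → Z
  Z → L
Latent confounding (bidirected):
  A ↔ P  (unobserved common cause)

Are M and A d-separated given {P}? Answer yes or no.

No — M and A are d-connected given {P}.

Bayes-Ball from M | {P} reaches {A,L,Z}.
A ∈ reach(M|{P}) ⇒ M ⊥̸ A | {P}.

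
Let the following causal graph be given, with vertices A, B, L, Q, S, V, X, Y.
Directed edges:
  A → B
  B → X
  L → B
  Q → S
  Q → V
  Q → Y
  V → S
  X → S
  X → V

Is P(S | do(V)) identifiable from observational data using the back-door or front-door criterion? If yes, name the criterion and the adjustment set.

desc(V)\{V}={S}; candidates ⊆ {A,B,L,Q,X,Y}.
size 0: {}; under {} V still reaches {A,B,L,Q,S,X,Y} ∋ S.
size 1: {A}, {B}, {L} …(+3); under {A} V still reaches {B,L,Q,S,X,Y} ∋ S.
{Q,X}: V⊥S given {Q,X} in G with V→· removed — back-door holds.
P(S|do(V)) = Σ_{Q,X} P(S|V,Q,X)·P(Q,X).

P(S|do(V)): backdoor, adjust for {Q, X}.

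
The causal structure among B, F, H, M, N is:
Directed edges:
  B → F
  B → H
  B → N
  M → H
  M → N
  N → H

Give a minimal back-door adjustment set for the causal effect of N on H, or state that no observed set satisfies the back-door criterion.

desc(N)\{N}={H}; candidates ⊆ {B,F,M}.
size 0: {}; under {} N still reaches {B,F,H,M} ∋ H.
size 1: {B}, {F}, {M}; under {B} N still reaches {H,M} ∋ H.
{B,M}: N⊥H given {B,M} in G with N→· removed — back-door holds.

N→H: minimal back-door set {B, M}.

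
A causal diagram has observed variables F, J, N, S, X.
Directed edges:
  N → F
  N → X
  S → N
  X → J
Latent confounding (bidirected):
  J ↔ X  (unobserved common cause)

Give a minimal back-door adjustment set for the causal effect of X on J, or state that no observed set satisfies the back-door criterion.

X→J: no observed back-door set.

desc(X)\{X}={J}; candidates ⊆ {F,N,S}.
X↔J: latent back-door arc(s) into X.
size 0: {}; under {} X still reaches {F,J,N,S} ∋ J.
size 1: {F}, {N}, {S}; under {F} X still reaches {J,N,S} ∋ J.
size 2: {F,N}, {F,S}, {N,S}; under {F,N} X still reaches {J} ∋ J.
X↔J cannot be blocked by any observed set — no back-door set.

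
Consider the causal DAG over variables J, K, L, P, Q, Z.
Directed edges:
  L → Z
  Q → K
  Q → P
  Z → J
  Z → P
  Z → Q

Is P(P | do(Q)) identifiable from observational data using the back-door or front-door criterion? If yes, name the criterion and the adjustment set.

desc(Q)\{Q}={K,P}; candidates ⊆ {J,L,Z}.
size 0: {}; under {} Q still reaches {J,L,P,Z} ∋ P.
{Z}: Q⊥P given {Z} in G with Q→· removed — back-door holds.
P(P|do(Q)) = Σ_{Z} P(P|Q,Z)·P(Z).

P(P|do(Q)): backdoor, adjust for {Z}.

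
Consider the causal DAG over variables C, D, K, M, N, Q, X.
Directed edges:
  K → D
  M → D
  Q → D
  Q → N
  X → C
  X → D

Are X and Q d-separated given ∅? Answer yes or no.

Bayes-Ball from X | ∅ reaches {C,D}.
Q ∉ reach(X|∅) ⇒ X ⊥ Q | ∅.

Yes — X ⊥ Q | ∅.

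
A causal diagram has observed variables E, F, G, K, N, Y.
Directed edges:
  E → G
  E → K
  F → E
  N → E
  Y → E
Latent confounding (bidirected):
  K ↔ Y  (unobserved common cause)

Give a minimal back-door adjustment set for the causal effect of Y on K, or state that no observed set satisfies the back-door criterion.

desc(Y)\{Y}={E,G,K}; candidates ⊆ {F,N}.
Y↔K: latent back-door arc(s) into Y.
size 0: {}; under {} Y still reaches {K} ∋ K.
size 1: {F}, {N}; under {F} Y still reaches {K} ∋ K.
size 2: {F,N}; under {F,N} Y still reaches {K} ∋ K.
Y↔K cannot be blocked by any observed set — no back-door set.

Y→K: no observed back-door set.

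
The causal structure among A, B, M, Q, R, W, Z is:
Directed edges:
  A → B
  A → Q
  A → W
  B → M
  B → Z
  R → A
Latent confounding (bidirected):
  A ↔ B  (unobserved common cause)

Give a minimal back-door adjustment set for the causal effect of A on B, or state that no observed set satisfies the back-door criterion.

A→B: no observed back-door set.

desc(A)\{A}={B,M,Q,W,Z}; candidates ⊆ {R}.
A↔B: latent back-door arc(s) into A.
size 0: {}; under {} A still reaches {B,M,R,Z} ∋ B.
size 1: {R}; under {R} A still reaches {B,M,Z} ∋ B.
A↔B cannot be blocked by any observed set — no back-door set.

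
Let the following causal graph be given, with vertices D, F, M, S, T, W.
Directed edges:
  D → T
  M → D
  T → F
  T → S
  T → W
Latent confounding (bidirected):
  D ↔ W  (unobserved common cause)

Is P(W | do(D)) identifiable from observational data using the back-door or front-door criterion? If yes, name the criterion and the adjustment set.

P(W|do(D)): frontdoor, adjust for {T}.

desc(D)\{D}={F,S,T,W}; candidates ⊆ {M}.
D↔W: latent back-door arc(s) into D.
size 0: {}; under {} D still reaches {M,W} ∋ W.
size 1: {M}; under {M} D still reaches {W} ∋ W.
D↔W cannot be blocked by any observed set — no back-door set.
{T}: (i) intercepts every directed D→W path; (ii) no back-door D→{T}; (iii) {D} blocks every back-door {T}→W. Front-door holds.
P(W|do(D)) = Σ_{T} P(T|D) Σ_{D'} P(W|T,D')P(D').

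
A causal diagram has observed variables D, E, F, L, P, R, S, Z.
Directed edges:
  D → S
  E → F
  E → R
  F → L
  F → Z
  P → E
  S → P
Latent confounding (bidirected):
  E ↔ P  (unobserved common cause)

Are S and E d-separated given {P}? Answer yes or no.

No — S and E are d-connected given {P}.

Bayes-Ball from S | {P} reaches {D,E,F,L,R,Z}.
E ∈ reach(S|{P}) ⇒ S ⊥̸ E | {P}.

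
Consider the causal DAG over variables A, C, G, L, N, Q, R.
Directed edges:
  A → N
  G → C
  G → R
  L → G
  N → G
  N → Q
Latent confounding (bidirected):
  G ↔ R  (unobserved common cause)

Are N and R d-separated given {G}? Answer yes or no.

Bayes-Ball from N | {G} reaches {A,L,Q,R}.
R ∈ reach(N|{G}) ⇒ N ⊥̸ R | {G}.

No — N and R are d-connected given {G}.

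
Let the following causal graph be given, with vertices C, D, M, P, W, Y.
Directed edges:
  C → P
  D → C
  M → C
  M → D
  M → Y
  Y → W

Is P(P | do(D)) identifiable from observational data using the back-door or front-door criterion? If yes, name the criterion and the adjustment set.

desc(D)\{D}={C,P}; candidates ⊆ {M,W,Y}.
size 0: {}; under {} D still reaches {C,M,P,W,Y} ∋ P.
{M}: D⊥P given {M} in G with D→· removed — back-door holds.
P(P|do(D)) = Σ_{M} P(P|D,M)·P(M).

P(P|do(D)): backdoor, adjust for {M}.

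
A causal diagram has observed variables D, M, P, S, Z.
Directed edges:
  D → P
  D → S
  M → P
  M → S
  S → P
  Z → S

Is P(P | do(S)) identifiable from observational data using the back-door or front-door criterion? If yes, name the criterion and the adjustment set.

P(P|do(S)): backdoor, adjust for {D, M}.

desc(S)\{S}={P}; candidates ⊆ {D,M,Z}.
size 0: {}; under {} S still reaches {D,M,P,Z} ∋ P.
size 1: {D}, {M}, {Z}; under {D} S still reaches {M,P,Z} ∋ P.
{D,M}: S⊥P given {D,M} in G with S→· removed — back-door holds.
P(P|do(S)) = Σ_{D,M} P(P|S,D,M)·P(D,M).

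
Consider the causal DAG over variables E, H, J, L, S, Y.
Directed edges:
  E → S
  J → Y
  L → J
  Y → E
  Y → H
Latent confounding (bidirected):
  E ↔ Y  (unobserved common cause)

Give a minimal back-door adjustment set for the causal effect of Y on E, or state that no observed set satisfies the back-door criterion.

desc(Y)\{Y}={E,H,S}; candidates ⊆ {J,L}.
Y↔E: latent back-door arc(s) into Y.
size 0: {}; under {} Y still reaches {E,J,L,S} ∋ E.
size 1: {J}, {L}; under {J} Y still reaches {E,S} ∋ E.
size 2: {J,L}; under {J,L} Y still reaches {E,S} ∋ E.
Y↔E cannot be blocked by any observed set — no back-door set.

Y→E: no observed back-door set.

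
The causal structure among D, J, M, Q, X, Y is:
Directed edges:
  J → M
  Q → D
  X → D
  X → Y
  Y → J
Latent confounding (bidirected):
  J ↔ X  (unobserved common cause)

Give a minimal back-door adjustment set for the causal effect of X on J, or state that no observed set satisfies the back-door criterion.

X→J: no observed back-door set.

desc(X)\{X}={D,J,M,Y}; candidates ⊆ {Q}.
X↔J: latent back-door arc(s) into X.
size 0: {}; under {} X still reaches {J,M} ∋ J.
size 1: {Q}; under {Q} X still reaches {J,M} ∋ J.
X↔J cannot be blocked by any observed set — no back-door set.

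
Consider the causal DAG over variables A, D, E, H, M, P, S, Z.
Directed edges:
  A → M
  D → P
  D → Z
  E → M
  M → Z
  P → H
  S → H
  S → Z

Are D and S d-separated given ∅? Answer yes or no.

Yes — D ⊥ S | ∅.

Bayes-Ball from D | ∅ reaches {H,P,Z}.
S ∉ reach(D|∅) ⇒ D ⊥ S | ∅.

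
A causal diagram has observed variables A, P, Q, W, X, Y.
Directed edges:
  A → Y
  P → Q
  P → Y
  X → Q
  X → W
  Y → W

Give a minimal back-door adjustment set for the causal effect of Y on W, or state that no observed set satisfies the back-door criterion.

Y→W: minimal back-door set ∅.

desc(Y)\{Y}={W}; candidates ⊆ {A,P,Q,X}.
∅: Y⊥W given ∅ in G with Y→· removed — back-door holds.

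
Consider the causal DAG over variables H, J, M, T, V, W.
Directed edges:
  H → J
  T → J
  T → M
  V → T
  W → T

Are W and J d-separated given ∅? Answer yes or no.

Bayes-Ball from W | ∅ reaches {J,M,T}.
J ∈ reach(W|∅) ⇒ W ⊥̸ J | ∅.

No — W and J are d-connected given ∅.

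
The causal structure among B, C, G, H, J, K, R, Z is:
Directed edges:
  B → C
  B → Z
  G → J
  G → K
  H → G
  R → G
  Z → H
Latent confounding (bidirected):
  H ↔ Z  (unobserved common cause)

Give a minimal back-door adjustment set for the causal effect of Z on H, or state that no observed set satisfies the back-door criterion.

desc(Z)\{Z}={G,H,J,K}; candidates ⊆ {B,C,R}.
Z↔H: latent back-door arc(s) into Z.
size 0: {}; under {} Z still reaches {B,C,G,H,J,K} ∋ H.
size 1: {B}, {C}, {R}; under {B} Z still reaches {G,H,J,K} ∋ H.
size 2: {B,C}, {B,R}, {C,R}; under {B,C} Z still reaches {G,H,J,K} ∋ H.
Z↔H cannot be blocked by any observed set — no back-door set.

Z→H: no observed back-door set.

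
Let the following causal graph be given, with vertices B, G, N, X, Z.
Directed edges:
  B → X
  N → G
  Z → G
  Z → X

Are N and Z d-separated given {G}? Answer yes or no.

Bayes-Ball from N | {G} reaches {X,Z}.
Z ∈ reach(N|{G}) ⇒ N ⊥̸ Z | {G}.

No — N and Z are d-connected given {G}.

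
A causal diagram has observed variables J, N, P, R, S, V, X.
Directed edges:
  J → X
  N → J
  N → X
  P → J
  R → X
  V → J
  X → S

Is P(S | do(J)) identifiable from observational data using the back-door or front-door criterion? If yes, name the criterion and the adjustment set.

desc(J)\{J}={S,X}; candidates ⊆ {N,P,R,V}.
size 0: {}; under {} J still reaches {N,P,S,V,X} ∋ S.
{N}: J⊥S given {N} in G with J→· removed — back-door holds.
P(S|do(J)) = Σ_{N} P(S|J,N)·P(N).

P(S|do(J)): backdoor, adjust for {N}.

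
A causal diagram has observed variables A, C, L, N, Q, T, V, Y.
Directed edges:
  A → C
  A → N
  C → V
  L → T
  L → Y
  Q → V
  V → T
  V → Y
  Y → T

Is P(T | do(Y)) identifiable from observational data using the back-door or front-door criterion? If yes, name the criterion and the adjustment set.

P(T|do(Y)): backdoor, adjust for {L, V}.

desc(Y)\{Y}={T}; candidates ⊆ {A,C,L,N,Q,V}.
size 0: {}; under {} Y still reaches {A,C,L,N,Q,T,V} ∋ T.
size 1: {A}, {C}, {L} …(+3); under {A} Y still reaches {C,L,Q,T,V} ∋ T.
{L,V}: Y⊥T given {L,V} in G with Y→· removed — back-door holds.
P(T|do(Y)) = Σ_{L,V} P(T|Y,L,V)·P(L,V).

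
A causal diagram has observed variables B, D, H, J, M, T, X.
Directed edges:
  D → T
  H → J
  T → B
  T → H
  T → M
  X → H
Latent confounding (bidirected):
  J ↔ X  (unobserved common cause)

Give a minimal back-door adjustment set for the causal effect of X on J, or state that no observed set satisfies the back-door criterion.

desc(X)\{X}={H,J}; candidates ⊆ {B,D,M,T}.
X↔J: latent back-door arc(s) into X.
size 0: {}; under {} X still reaches {J} ∋ J.
size 1: {B}, {D}, {M} …(+1); under {B} X still reaches {J} ∋ J.
size 2: {B,D}, {B,M}, {B,T} …(+3); under {B,D} X still reaches {J} ∋ J.
X↔J cannot be blocked by any observed set — no back-door set.

X→J: no observed back-door set.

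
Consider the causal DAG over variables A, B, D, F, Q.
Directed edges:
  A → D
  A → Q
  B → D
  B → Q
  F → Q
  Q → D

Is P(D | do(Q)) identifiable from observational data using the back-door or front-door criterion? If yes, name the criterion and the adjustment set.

P(D|do(Q)): backdoor, adjust for {A, B}.

desc(Q)\{Q}={D}; candidates ⊆ {A,B,F}.
size 0: {}; under {} Q still reaches {A,B,D,F} ∋ D.
size 1: {A}, {B}, {F}; under {A} Q still reaches {B,D,F} ∋ D.
{A,B}: Q⊥D given {A,B} in G with Q→· removed — back-door holds.
P(D|do(Q)) = Σ_{A,B} P(D|Q,A,B)·P(A,B).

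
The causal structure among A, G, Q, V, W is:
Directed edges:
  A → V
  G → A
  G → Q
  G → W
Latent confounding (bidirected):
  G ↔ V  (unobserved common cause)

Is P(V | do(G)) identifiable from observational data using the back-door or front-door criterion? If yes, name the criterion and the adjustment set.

desc(G)\{G}={A,Q,V,W}; candidates ⊆ {—}.
G↔V: latent back-door arc(s) into G.
size 0: {}; under {} G still reaches {V} ∋ V.
G↔V cannot be blocked by any observed set — no back-door set.
{A}: (i) intercepts every directed G→V path; (ii) no back-door G→{A}; (iii) {G} blocks every back-door {A}→V. Front-door holds.
P(V|do(G)) = Σ_{A} P(A|G) Σ_{G'} P(V|A,G')P(G').

P(V|do(G)): frontdoor, adjust for {A}.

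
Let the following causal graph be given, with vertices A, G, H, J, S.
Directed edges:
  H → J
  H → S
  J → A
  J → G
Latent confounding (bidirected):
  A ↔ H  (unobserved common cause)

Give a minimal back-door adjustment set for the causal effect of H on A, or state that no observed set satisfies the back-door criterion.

desc(H)\{H}={A,G,J,S}; candidates ⊆ {—}.
H↔A: latent back-door arc(s) into H.
size 0: {}; under {} H still reaches {A} ∋ A.
H↔A cannot be blocked by any observed set — no back-door set.

H→A: no observed back-door set.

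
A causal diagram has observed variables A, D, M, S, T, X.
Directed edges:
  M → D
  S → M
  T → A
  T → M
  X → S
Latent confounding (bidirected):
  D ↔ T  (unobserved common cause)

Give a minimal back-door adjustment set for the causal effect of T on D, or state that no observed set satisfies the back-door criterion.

T→D: no observed back-door set.

desc(T)\{T}={A,D,M}; candidates ⊆ {S,X}.
T↔D: latent back-door arc(s) into T.
size 0: {}; under {} T still reaches {D} ∋ D.
size 1: {S}, {X}; under {S} T still reaches {D} ∋ D.
size 2: {S,X}; under {S,X} T still reaches {D} ∋ D.
T↔D cannot be blocked by any observed set — no back-door set.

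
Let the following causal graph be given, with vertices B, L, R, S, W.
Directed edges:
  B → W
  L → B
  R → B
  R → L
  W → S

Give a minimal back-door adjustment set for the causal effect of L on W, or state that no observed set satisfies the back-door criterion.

L→W: minimal back-door set {R}.

desc(L)\{L}={B,S,W}; candidates ⊆ {R}.
size 0: {}; under {} L still reaches {B,R,S,W} ∋ W.
{R}: L⊥W given {R} in G with L→· removed — back-door holds.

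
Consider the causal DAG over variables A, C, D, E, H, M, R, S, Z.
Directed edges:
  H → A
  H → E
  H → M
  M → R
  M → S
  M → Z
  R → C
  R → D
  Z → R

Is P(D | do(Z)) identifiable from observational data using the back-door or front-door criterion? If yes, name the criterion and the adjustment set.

desc(Z)\{Z}={C,D,R}; candidates ⊆ {A,E,H,M,S}.
size 0: {}; under {} Z still reaches {A,C,D,E,H,M,R,S} ∋ D.
{M}: Z⊥D given {M} in G with Z→· removed — back-door holds.
P(D|do(Z)) = Σ_{M} P(D|Z,M)·P(M).

P(D|do(Z)): backdoor, adjust for {M}.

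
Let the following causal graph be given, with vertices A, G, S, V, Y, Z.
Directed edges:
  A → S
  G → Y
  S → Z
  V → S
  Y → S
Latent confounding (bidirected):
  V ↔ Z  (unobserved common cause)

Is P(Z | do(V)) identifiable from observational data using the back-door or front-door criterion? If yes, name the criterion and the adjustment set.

desc(V)\{V}={S,Z}; candidates ⊆ {A,G,Y}.
V↔Z: latent back-door arc(s) into V.
size 0: {}; under {} V still reaches {Z} ∋ Z.
size 1: {A}, {G}, {Y}; under {A} V still reaches {Z} ∋ Z.
size 2: {A,G}, {A,Y}, {G,Y}; under {A,G} V still reaches {Z} ∋ Z.
V↔Z cannot be blocked by any observed set — no back-door set.
{S}: (i) intercepts every directed V→Z path; (ii) no back-door V→{S}; (iii) {V} blocks every back-door {S}→Z. Front-door holds.
P(Z|do(V)) = Σ_{S} P(S|V) Σ_{V'} P(Z|S,V')P(V').

P(Z|do(V)): frontdoor, adjust for {S}.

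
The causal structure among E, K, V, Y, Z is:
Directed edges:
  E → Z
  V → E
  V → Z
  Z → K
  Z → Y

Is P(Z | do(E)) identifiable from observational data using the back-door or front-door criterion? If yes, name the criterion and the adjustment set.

desc(E)\{E}={K,Y,Z}; candidates ⊆ {V}.
size 0: {}; under {} E still reaches {K,V,Y,Z} ∋ Z.
{V}: E⊥Z given {V} in G with E→· removed — back-door holds.
P(Z|do(E)) = Σ_{V} P(Z|E,V)·P(V).

P(Z|do(E)): backdoor, adjust for {V}.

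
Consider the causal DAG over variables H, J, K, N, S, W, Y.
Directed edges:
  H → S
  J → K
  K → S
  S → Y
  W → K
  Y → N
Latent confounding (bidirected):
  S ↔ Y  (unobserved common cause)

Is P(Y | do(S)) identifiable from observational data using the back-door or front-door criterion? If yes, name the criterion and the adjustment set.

desc(S)\{S}={N,Y}; candidates ⊆ {H,J,K,W}.
S↔Y: latent back-door arc(s) into S.
size 0: {}; under {} S still reaches {H,J,K,N,W,Y} ∋ Y.
size 1: {H}, {J}, {K} …(+1); under {H} S still reaches {J,K,N,W,Y} ∋ Y.
size 2: {H,J}, {H,K}, {H,W} …(+3); under {H,J} S still reaches {K,N,W,Y} ∋ Y.
S↔Y cannot be blocked by any observed set — no back-door set.
No mediator lies on a directed S→…→Y path.
Neither criterion identifies P(Y|do(S)) in this graph.

P(Y|do(S)): not identifiable (no BD/FD set).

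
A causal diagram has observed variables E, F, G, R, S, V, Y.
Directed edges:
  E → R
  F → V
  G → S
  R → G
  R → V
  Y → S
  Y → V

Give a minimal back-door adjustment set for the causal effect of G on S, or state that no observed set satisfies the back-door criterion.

desc(G)\{G}={S}; candidates ⊆ {E,F,R,V,Y}.
∅: G⊥S given ∅ in G with G→· removed — back-door holds.

G→S: minimal back-door set ∅.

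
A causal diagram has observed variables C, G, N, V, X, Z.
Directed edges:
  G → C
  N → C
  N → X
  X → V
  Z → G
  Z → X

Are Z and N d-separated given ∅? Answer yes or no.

Bayes-Ball from Z | ∅ reaches {C,G,V,X}.
N ∉ reach(Z|∅) ⇒ Z ⊥ N | ∅.

Yes — Z ⊥ N | ∅.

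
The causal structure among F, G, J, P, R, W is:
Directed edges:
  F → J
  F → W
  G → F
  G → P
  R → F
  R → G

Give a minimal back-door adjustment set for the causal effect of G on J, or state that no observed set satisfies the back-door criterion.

G→J: minimal back-door set {R}.

desc(G)\{G}={F,J,P,W}; candidates ⊆ {R}.
size 0: {}; under {} G still reaches {F,J,R,W} ∋ J.
{R}: G⊥J given {R} in G with G→· removed — back-door holds.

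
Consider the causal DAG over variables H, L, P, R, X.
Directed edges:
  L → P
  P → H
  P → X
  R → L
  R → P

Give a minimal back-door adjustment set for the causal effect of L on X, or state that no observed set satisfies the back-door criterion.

desc(L)\{L}={H,P,X}; candidates ⊆ {R}.
size 0: {}; under {} L still reaches {H,P,R,X} ∋ X.
{R}: L⊥X given {R} in G with L→· removed — back-door holds.

L→X: minimal back-door set {R}.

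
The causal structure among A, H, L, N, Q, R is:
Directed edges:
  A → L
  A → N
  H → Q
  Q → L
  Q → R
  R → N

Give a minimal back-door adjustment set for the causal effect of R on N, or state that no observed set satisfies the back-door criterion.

desc(R)\{R}={N}; candidates ⊆ {A,H,L,Q}.
∅: R⊥N given ∅ in G with R→· removed — back-door holds.

R→N: minimal back-door set ∅.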